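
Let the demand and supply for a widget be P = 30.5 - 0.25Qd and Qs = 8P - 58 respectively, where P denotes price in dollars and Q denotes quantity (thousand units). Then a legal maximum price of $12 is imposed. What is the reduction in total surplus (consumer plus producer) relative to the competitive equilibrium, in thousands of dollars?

108

Rearranging demand gives Qd = 122 - 4P. In a free market, 122 - 4P = 8P - 58 gives the equilibrium P* = 15, Q* = 62.
The ceiling of 12 is below the equilibrium price 15, so it binds.
At P = 12: Qd = 122 - 4·12 = 74 and Qs = 8·12 - 58 = 38.
Quantity traded falls to 38. At Q = 38 the demand price is (122 - 38)/4 = 21 and the supply price is (58 + 38)/8 = 12.
Deadweight loss = ½ · (21 - 12) · (62 - 38) = ½ · 9 · 24 = 108.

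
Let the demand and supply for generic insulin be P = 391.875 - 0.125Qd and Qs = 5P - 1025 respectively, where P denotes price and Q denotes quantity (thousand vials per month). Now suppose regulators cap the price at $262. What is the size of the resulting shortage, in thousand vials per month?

Rearranging demand gives Qd = 3135 - 8P. Setting quantity demanded equal to quantity supplied, 3135 - 8P = 5P - 1025, gives P* = 320 and Q* = 575.
The ceiling of 262 is below the equilibrium price 320, so it binds.
At P = 262: Qd = 3135 - 8·262 = 1039 and Qs = 5·262 - 1025 = 285.
Shortage = Qd - Qs = 1039 - 285 = 754.

754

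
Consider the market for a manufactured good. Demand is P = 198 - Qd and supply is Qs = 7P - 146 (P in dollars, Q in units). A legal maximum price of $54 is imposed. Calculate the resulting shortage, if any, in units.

Rearranging demand gives Qd = 198 - P. In a free market, 198 - P = 7P - 146 gives the equilibrium P* = 43, Q* = 155.
Since 54 is above P* = 43, the ceiling does not bind and the free-market outcome prevails.
Since the control does not bind, there is no shortage.

0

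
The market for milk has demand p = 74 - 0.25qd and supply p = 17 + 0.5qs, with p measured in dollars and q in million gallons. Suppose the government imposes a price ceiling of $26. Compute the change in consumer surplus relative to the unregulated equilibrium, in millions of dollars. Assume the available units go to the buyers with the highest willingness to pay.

101.5

Rearranging demand gives qd = 296 - 4p; rearranging supply gives qs = 2p - 34. Setting quantity demanded equal to quantity supplied, 296 - 4p = 2p - 34, gives p* = 55 and q* = 76.
Since 26 < 55, the ceiling is binding.
At p = 26: qd = 296 - 4·26 = 192 and qs = 2·26 - 34 = 18.
Consumer surplus without the control is ½ · (74 - 55) · 76 = 722.
With the ceiling, 18 units are sold at 26 (assume they go to the highest-value buyers). The demand price at q = 18 is 69.5, so CS = ½ · [(74 - 26) + (69.5 - 26)] · 18 = 823.5.
Change in consumer surplus = 823.5 - 722 = 101.5.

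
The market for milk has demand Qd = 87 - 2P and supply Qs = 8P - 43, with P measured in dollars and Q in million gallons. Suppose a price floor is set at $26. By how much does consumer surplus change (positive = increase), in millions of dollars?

-624

In a free market, 87 - 2P = 8P - 43 gives the equilibrium P* = 13, Q* = 61.
Since 26 > 13, the floor is binding.
At P = 26: Qd = 87 - 2·26 = 35 and Qs = 8·26 - 43 = 165.
Consumer surplus without the control is ½ · (43.5 - 13) · 61 = 930.25.
With the floor, consumers buy 35 units at 26, so CS = ½ · (43.5 - 26) · 35 = 306.25.
Change in consumer surplus = 306.25 - 930.25 = -624.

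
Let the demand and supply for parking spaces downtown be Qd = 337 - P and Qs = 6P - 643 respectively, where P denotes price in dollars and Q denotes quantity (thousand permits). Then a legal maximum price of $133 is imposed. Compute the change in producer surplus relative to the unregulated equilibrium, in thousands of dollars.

Equilibrium: 337 - P = 6P - 643, so 980 = 7P and P* = 140, Q* = 197.
The ceiling of 133 is below the equilibrium price 140, so it binds.
At P = 133: Qd = 337 - 133 = 204 and Qs = 6·133 - 643 = 155.
Producer surplus without the control is ½ · (140 - 643/6) · 197 = 38809/12.
With the ceiling, producers sell 155 units at 133, so PS = ½ · (133 - 643/6) · 155 = 24025/12.
Change in producer surplus = 24025/12 - 38809/12 = -1232.

-1232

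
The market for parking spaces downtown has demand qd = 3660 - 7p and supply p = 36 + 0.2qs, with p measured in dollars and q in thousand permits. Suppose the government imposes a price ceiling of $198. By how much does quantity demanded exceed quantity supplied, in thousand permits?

1464

Rearranging supply gives qs = 5p - 180. Without the control the market clears where 3660 - 7p = 5p - 180, i.e. p* = 320 and q* = 1420.
The ceiling of 198 is below the equilibrium price 320, so it binds.
At p = 198: qd = 3660 - 7·198 = 2274 and qs = 5·198 - 180 = 810.
Shortage = qd - qs = 2274 - 810 = 1464.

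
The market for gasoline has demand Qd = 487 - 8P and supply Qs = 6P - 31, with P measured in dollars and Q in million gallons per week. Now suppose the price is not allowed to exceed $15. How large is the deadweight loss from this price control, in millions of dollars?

2541

Without the control the market clears where 487 - 8P = 6P - 31, i.e. P* = 37 and Q* = 191.
Since 15 < 37, the ceiling is binding.
At P = 15: Qd = 487 - 8·15 = 367 and Qs = 6·15 - 31 = 59.
Quantity traded falls to 59. At Q = 59 the demand price is (487 - 59)/8 = 53.5 and the supply price is (31 + 59)/6 = 15.
Deadweight loss = ½ · (53.5 - 15) · (191 - 59) = ½ · 38.5 · 132 = 2541.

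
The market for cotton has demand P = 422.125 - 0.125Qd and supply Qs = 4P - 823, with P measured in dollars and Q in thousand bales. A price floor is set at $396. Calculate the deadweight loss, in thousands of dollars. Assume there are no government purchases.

Rearranging demand gives Qd = 3377 - 8P. Without the control the market clears where 3377 - 8P = 4P - 823, i.e. P* = 350 and Q* = 577.
Because the floor (396) lies above the market-clearing price, it is binding.
At P = 396: Qd = 3377 - 8·396 = 209 and Qs = 4·396 - 823 = 761.
Quantity traded falls to 209. At Q = 209 the demand price is (3377 - 209)/8 = 396 and the supply price is (823 + 209)/4 = 258.
Deadweight loss = ½ · (396 - 258) · (577 - 209) = ½ · 138 · 368 = 25392.

25392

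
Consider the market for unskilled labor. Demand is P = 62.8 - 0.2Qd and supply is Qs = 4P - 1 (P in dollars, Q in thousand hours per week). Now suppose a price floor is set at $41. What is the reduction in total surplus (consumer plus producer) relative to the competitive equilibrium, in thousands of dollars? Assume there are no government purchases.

Rearranging demand gives Qd = 314 - 5P. Equilibrium: 314 - 5P = 4P - 1, so 315 = 9P and P* = 35, Q* = 139.
Because the floor (41) lies above the market-clearing price, it is binding.
At P = 41: Qd = 314 - 5·41 = 109 and Qs = 4·41 - 1 = 163.
Quantity traded falls to 109. At Q = 109 the demand price is (314 - 109)/5 = 41 and the supply price is (1 + 109)/4 = 27.5.
Deadweight loss = ½ · (41 - 27.5) · (139 - 109) = ½ · 13.5 · 30 = 202.5.

202.5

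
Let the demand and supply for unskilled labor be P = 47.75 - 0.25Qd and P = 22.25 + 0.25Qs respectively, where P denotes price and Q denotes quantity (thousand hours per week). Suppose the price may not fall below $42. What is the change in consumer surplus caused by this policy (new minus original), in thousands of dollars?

Rearranging demand gives Qd = 191 - 4P; rearranging supply gives Qs = 4P - 89. In a free market, 191 - 4P = 4P - 89 gives the equilibrium P* = 35, Q* = 51.
The floor of 42 is above the equilibrium price 35, so it binds.
At P = 42: Qd = 191 - 4·42 = 23 and Qs = 4·42 - 89 = 79.
Consumer surplus without the control is ½ · (47.75 - 35) · 51 = 325.125.
With the floor, consumers buy 23 units at 42, so CS = ½ · (47.75 - 42) · 23 = 66.125.
Change in consumer surplus = 66.125 - 325.125 = -259.

-259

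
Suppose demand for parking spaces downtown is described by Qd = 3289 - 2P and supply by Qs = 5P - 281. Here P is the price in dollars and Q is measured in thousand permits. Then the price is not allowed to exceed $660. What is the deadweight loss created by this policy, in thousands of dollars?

In a free market, 3289 - 2P = 5P - 281 gives the equilibrium P* = 510, Q* = 2269.
The ceiling of 660 is above the equilibrium price 510, so it is not binding; the market clears at P* = 510, Q* = 2269.
Since the control does not bind, no trades are prevented and deadweight loss is zero.

0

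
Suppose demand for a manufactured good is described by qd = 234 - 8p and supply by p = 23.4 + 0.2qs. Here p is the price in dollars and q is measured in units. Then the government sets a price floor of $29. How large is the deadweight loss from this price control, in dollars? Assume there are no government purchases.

Rearranging supply gives qs = 5p - 117. Setting quantity demanded equal to quantity supplied, 234 - 8p = 5p - 117, gives p* = 27 and q* = 18.
Since 29 > 27, the floor is binding.
At p = 29: qd = 234 - 8·29 = 2 and qs = 5·29 - 117 = 28.
Quantity traded falls to 2. At q = 2 the demand price is (234 - 2)/8 = 29 and the supply price is (117 + 2)/5 = 23.8.
Deadweight loss = ½ · (29 - 23.8) · (18 - 2) = ½ · 5.2 · 16 = 41.6.

41.6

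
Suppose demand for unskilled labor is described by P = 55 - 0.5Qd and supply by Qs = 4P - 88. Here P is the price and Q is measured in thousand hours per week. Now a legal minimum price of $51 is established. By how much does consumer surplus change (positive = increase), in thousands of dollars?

Rearranging demand gives Qd = 110 - 2P. Setting quantity demanded equal to quantity supplied, 110 - 2P = 4P - 88, gives P* = 33 and Q* = 44.
Since 51 > 33, the floor is binding.
At P = 51: Qd = 110 - 2·51 = 8 and Qs = 4·51 - 88 = 116.
Consumer surplus without the control is ½ · (55 - 33) · 44 = 484.
With the floor, consumers buy 8 units at 51, so CS = ½ · (55 - 51) · 8 = 16.
Change in consumer surplus = 16 - 484 = -468.

-468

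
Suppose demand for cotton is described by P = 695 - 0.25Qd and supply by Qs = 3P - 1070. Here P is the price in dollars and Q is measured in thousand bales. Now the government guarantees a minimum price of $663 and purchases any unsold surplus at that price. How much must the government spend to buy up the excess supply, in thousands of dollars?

524433

Rearranging demand gives Qd = 2780 - 4P. Equilibrium: 2780 - 4P = 3P - 1070, so 3850 = 7P and P* = 550, Q* = 580.
Since 663 > 550, the floor is binding.
At P = 663: Qd = 2780 - 4·663 = 128 and Qs = 3·663 - 1070 = 919.
Surplus = Qs - Qd = 791.
Government expenditure = surplus × support price = 791 × 663 = 524433.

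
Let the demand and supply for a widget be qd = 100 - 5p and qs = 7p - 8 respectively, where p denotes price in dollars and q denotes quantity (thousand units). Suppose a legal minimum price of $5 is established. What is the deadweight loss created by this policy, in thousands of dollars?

Setting quantity demanded equal to quantity supplied, 100 - 5p = 7p - 8, gives p* = 9 and q* = 55.
The floor of 5 is below the equilibrium price 9, so it is not binding; the market clears at p* = 9, q* = 55.
Since the control does not bind, no trades are prevented and deadweight loss is zero.

0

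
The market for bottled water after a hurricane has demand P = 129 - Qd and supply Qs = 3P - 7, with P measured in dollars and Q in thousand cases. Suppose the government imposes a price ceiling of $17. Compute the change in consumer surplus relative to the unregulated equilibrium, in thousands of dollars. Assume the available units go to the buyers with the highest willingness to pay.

-552.5

Rearranging demand gives Qd = 129 - P. Equilibrium: 129 - P = 3P - 7, so 136 = 4P and P* = 34, Q* = 95.
The ceiling of 17 is below the equilibrium price 34, so it binds.
At P = 17: Qd = 129 - 17 = 112 and Qs = 3·17 - 7 = 44.
Consumer surplus without the control is ½ · (129 - 34) · 95 = 4512.5.
With the ceiling, 44 units are sold at 17 (assume they go to the highest-value buyers). The demand price at Q = 44 is 85, so CS = ½ · [(129 - 17) + (85 - 17)] · 44 = 3960.
Change in consumer surplus = 3960 - 4512.5 = -552.5.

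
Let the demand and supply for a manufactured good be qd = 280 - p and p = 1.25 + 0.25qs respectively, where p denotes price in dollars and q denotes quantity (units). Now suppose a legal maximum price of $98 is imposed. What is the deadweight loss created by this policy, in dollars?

0

Rearranging supply gives qs = 4p - 5. Without the control the market clears where 280 - p = 4p - 5, i.e. p* = 57 and q* = 223.
Since 98 is above p* = 57, the ceiling does not bind and the free-market outcome prevails.
Since the control does not bind, no trades are prevented and deadweight loss is zero.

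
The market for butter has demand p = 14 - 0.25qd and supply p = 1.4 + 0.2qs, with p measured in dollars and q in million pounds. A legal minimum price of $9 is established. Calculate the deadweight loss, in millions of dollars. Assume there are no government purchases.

14.4

Rearranging demand gives qd = 56 - 4p; rearranging supply gives qs = 5p - 7. Without the control the market clears where 56 - 4p = 5p - 7, i.e. p* = 7 and q* = 28.
Because the floor (9) lies above the market-clearing price, it is binding.
At p = 9: qd = 56 - 4·9 = 20 and qs = 5·9 - 7 = 38.
Quantity traded falls to 20. At q = 20 the demand price is (56 - 20)/4 = 9 and the supply price is (7 + 20)/5 = 5.4.
Deadweight loss = ½ · (9 - 5.4) · (28 - 20) = ½ · 3.6 · 8 = 14.4.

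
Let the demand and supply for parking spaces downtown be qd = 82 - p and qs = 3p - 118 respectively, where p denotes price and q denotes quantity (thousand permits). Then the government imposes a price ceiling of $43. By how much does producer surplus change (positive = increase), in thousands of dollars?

-150.5

Equilibrium: 82 - p = 3p - 118, so 200 = 4p and p* = 50, q* = 32.
The ceiling of 43 is below the equilibrium price 50, so it binds.
At p = 43: qd = 82 - 43 = 39 and qs = 3·43 - 118 = 11.
Producer surplus without the control is ½ · (50 - 118/3) · 32 = 512/3.
With the ceiling, producers sell 11 units at 43, so PS = ½ · (43 - 118/3) · 11 = 121/6.
Change in producer surplus = 121/6 - 512/3 = -150.5.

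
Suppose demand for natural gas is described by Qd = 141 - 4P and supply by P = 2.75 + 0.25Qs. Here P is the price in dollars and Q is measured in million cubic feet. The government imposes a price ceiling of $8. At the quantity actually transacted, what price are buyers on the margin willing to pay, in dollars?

30

Rearranging supply gives Qs = 4P - 11. Without the control the market clears where 141 - 4P = 4P - 11, i.e. P* = 19 and Q* = 65.
Because the ceiling (8) lies below the market-clearing price, it is binding.
At P = 8: Qd = 141 - 4·8 = 109 and Qs = 4·8 - 11 = 21.
Only 21 units reach the market. On the demand curve, the marginal buyer's willingness to pay at Q = 21 is (141 - 21)/4 = 30.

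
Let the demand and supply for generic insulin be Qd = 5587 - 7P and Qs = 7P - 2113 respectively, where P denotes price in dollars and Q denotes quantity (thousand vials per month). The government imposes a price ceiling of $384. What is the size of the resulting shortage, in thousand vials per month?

Setting quantity demanded equal to quantity supplied, 5587 - 7P = 7P - 2113, gives P* = 550 and Q* = 1737.
Since 384 < 550, the ceiling is binding.
At P = 384: Qd = 5587 - 7·384 = 2899 and Qs = 7·384 - 2113 = 575.
Shortage = Qd - Qs = 2899 - 575 = 2324.

2324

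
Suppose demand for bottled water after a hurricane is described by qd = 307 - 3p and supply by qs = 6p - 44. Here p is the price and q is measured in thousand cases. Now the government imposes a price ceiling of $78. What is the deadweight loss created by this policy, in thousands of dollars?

In a free market, 307 - 3p = 6p - 44 gives the equilibrium p* = 39, q* = 190.
Since 78 is above p* = 39, the ceiling does not bind and the free-market outcome prevails.
Since the control does not bind, no trades are prevented and deadweight loss is zero.

0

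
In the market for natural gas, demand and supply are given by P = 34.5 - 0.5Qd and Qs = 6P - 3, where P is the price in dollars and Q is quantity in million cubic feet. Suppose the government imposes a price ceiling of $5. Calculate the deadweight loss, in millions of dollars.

Rearranging demand gives Qd = 69 - 2P. Setting quantity demanded equal to quantity supplied, 69 - 2P = 6P - 3, gives P* = 9 and Q* = 51.
Since 5 < 9, the ceiling is binding.
At P = 5: Qd = 69 - 2·5 = 59 and Qs = 6·5 - 3 = 27.
Quantity traded falls to 27. At Q = 27 the demand price is (69 - 27)/2 = 21 and the supply price is (3 + 27)/6 = 5.
Deadweight loss = ½ · (21 - 5) · (51 - 27) = ½ · 16 · 24 = 192.

192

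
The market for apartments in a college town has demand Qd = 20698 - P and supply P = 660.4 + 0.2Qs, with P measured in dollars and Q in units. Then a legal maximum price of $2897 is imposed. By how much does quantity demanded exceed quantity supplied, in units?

Rearranging supply gives Qs = 5P - 3302. Setting quantity demanded equal to quantity supplied, 20698 - P = 5P - 3302, gives P* = 4000 and Q* = 16698.
Because the ceiling (2897) lies below the market-clearing price, it is binding.
At P = 2897: Qd = 20698 - 2897 = 17801 and Qs = 5·2897 - 3302 = 11183.
Shortage = Qd - Qs = 17801 - 11183 = 6618.

6618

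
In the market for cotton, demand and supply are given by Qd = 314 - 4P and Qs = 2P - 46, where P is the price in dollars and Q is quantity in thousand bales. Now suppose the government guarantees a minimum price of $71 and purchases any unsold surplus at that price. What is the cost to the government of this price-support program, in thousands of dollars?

Without the control the market clears where 314 - 4P = 2P - 46, i.e. P* = 60 and Q* = 74.
Because the floor (71) lies above the market-clearing price, it is binding.
At P = 71: Qd = 314 - 4·71 = 30 and Qs = 2·71 - 46 = 96.
Surplus = Qs - Qd = 66.
Government expenditure = surplus × support price = 66 × 71 = 4686.

4686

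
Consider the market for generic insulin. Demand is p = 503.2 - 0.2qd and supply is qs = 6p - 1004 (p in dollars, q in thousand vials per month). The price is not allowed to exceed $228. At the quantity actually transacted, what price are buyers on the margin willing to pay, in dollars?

Rearranging demand gives qd = 2516 - 5p. Without the control the market clears where 2516 - 5p = 6p - 1004, i.e. p* = 320 and q* = 916.
The ceiling of 228 is below the equilibrium price 320, so it binds.
At p = 228: qd = 2516 - 5·228 = 1376 and qs = 6·228 - 1004 = 364.
Only 364 units reach the market. On the demand curve, the marginal buyer's willingness to pay at q = 364 is (2516 - 364)/5 = 430.4.

430.4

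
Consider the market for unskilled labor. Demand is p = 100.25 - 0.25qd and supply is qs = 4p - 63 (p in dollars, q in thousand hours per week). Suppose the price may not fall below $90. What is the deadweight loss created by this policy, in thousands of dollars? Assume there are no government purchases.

Rearranging demand gives qd = 401 - 4p. Equilibrium: 401 - 4p = 4p - 63, so 464 = 8p and p* = 58, q* = 169.
Because the floor (90) lies above the market-clearing price, it is binding.
At p = 90: qd = 401 - 4·90 = 41 and qs = 4·90 - 63 = 297.
Quantity traded falls to 41. At q = 41 the demand price is (401 - 41)/4 = 90 and the supply price is (63 + 41)/4 = 26.
Deadweight loss = ½ · (90 - 26) · (169 - 41) = ½ · 64 · 128 = 4096.

4096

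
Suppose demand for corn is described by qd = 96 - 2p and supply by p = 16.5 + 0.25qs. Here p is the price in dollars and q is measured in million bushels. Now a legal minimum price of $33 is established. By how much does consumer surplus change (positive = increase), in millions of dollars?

-216

Rearranging supply gives qs = 4p - 66. In a free market, 96 - 2p = 4p - 66 gives the equilibrium p* = 27, q* = 42.
Since 33 > 27, the floor is binding.
At p = 33: qd = 96 - 2·33 = 30 and qs = 4·33 - 66 = 66.
Consumer surplus without the control is ½ · (48 - 27) · 42 = 441.
With the floor, consumers buy 30 units at 33, so CS = ½ · (48 - 33) · 30 = 225.
Change in consumer surplus = 225 - 441 = -216.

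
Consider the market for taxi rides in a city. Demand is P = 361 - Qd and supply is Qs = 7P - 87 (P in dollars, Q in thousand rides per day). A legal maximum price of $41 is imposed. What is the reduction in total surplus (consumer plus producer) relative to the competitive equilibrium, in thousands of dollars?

Rearranging demand gives Qd = 361 - P. Without the control the market clears where 361 - P = 7P - 87, i.e. P* = 56 and Q* = 305.
The ceiling of 41 is below the equilibrium price 56, so it binds.
At P = 41: Qd = 361 - 41 = 320 and Qs = 7·41 - 87 = 200.
Quantity traded falls to 200. At Q = 200 the demand price is 361 - 200 = 161 and the supply price is (87 + 200)/7 = 41.
Deadweight loss = ½ · (161 - 41) · (305 - 200) = ½ · 120 · 105 = 6300.

6300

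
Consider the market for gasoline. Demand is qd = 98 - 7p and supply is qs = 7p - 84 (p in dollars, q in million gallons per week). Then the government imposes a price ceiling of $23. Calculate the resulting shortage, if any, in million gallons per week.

0

Equilibrium: 98 - 7p = 7p - 84, so 182 = 14p and p* = 13, q* = 7.
Since 23 is above p* = 13, the ceiling does not bind and the free-market outcome prevails.
Since the control does not bind, there is no shortage.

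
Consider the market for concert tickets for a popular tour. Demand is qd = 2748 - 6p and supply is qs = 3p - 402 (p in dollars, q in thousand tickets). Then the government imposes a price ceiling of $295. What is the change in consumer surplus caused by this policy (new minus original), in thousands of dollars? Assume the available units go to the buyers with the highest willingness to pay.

In a free market, 2748 - 6p = 3p - 402 gives the equilibrium p* = 350, q* = 648.
Since 295 < 350, the ceiling is binding.
At p = 295: qd = 2748 - 6·295 = 978 and qs = 3·295 - 402 = 483.
Consumer surplus without the control is ½ · (458 - 350) · 648 = 34992.
With the ceiling, 483 units are sold at 295 (assume they go to the highest-value buyers). The demand price at q = 483 is 377.5, so CS = ½ · [(458 - 295) + (377.5 - 295)] · 483 = 59288.25.
Change in consumer surplus = 59288.25 - 34992 = 24296.25.

24296.25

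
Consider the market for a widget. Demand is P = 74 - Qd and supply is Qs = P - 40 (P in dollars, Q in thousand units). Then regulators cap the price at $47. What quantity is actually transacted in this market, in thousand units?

7

Rearranging demand gives Qd = 74 - P. Without the control the market clears where 74 - P = P - 40, i.e. P* = 57 and Q* = 17.
The ceiling of 47 is below the equilibrium price 57, so it binds.
At P = 47: Qd = 74 - 47 = 27 and Qs = 47 - 40 = 7.
The quantity actually transacted is the short side, supply: 7.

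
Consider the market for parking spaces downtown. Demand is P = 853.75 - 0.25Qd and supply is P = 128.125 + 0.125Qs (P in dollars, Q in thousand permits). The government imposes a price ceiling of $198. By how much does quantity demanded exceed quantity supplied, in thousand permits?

2064

Rearranging demand gives Qd = 3415 - 4P; rearranging supply gives Qs = 8P - 1025. Setting quantity demanded equal to quantity supplied, 3415 - 4P = 8P - 1025, gives P* = 370 and Q* = 1935.
Because the ceiling (198) lies below the market-clearing price, it is binding.
At P = 198: Qd = 3415 - 4·198 = 2623 and Qs = 8·198 - 1025 = 559.
Shortage = Qd - Qs = 2623 - 559 = 2064.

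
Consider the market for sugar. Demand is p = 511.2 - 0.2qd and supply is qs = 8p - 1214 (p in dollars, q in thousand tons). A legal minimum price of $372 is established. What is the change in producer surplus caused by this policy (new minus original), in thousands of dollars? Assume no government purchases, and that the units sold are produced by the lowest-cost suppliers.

Rearranging demand gives qd = 2556 - 5p. Without the control the market clears where 2556 - 5p = 8p - 1214, i.e. p* = 290 and q* = 1106.
The floor of 372 is above the equilibrium price 290, so it binds.
At p = 372: qd = 2556 - 5·372 = 696 and qs = 8·372 - 1214 = 1762.
Producer surplus without the control is ½ · (290 - 151.75) · 1106 = 76452.25.
With the floor, 696 units are sold at 372. The supply price at q = 696 is 238.75, so PS = ½ · [(372 - 151.75) + (372 - 238.75)] · 696 = 123018.
Change in producer surplus = 123018 - 76452.25 = 46565.75.

46565.75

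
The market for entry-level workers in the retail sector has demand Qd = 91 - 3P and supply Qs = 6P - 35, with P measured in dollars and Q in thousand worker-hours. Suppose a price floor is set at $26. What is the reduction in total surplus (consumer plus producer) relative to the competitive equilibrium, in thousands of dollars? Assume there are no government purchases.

324

Equilibrium: 91 - 3P = 6P - 35, so 126 = 9P and P* = 14, Q* = 49.
The floor of 26 is above the equilibrium price 14, so it binds.
At P = 26: Qd = 91 - 3·26 = 13 and Qs = 6·26 - 35 = 121.
Quantity traded falls to 13. At Q = 13 the demand price is (91 - 13)/3 = 26 and the supply price is (35 + 13)/6 = 8.
Deadweight loss = ½ · (26 - 8) · (49 - 13) = ½ · 18 · 36 = 324.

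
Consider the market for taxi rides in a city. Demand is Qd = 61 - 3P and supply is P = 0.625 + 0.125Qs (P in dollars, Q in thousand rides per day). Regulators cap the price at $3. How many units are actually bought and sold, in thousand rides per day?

19

Rearranging supply gives Qs = 8P - 5. Without the control the market clears where 61 - 3P = 8P - 5, i.e. P* = 6 and Q* = 43.
Since 3 < 6, the ceiling is binding.
At P = 3: Qd = 61 - 3·3 = 52 and Qs = 8·3 - 5 = 19.
The quantity actually transacted is the short side, supply: 19.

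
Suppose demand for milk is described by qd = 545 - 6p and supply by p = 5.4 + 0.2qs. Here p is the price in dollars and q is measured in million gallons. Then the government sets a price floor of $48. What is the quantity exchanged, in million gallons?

Rearranging supply gives qs = 5p - 27. Equilibrium: 545 - 6p = 5p - 27, so 572 = 11p and p* = 52, q* = 233.
Since 48 is below p* = 52, the floor does not bind and the free-market outcome prevails.

233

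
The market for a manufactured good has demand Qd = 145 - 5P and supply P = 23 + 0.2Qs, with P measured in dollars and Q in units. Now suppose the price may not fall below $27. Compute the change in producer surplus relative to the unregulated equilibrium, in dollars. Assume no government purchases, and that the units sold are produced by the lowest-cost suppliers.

7.5

Rearranging supply gives Qs = 5P - 115. Equilibrium: 145 - 5P = 5P - 115, so 260 = 10P and P* = 26, Q* = 15.
The floor of 27 is above the equilibrium price 26, so it binds.
At P = 27: Qd = 145 - 5·27 = 10 and Qs = 5·27 - 115 = 20.
Producer surplus without the control is ½ · (26 - 23) · 15 = 22.5.
With the floor, 10 units are sold at 27. The supply price at Q = 10 is 25, so PS = ½ · [(27 - 23) + (27 - 25)] · 10 = 30.
Change in producer surplus = 30 - 22.5 = 7.5.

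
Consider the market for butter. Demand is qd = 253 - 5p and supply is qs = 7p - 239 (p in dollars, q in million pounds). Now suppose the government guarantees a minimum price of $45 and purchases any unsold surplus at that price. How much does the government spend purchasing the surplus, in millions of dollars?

2160

In a free market, 253 - 5p = 7p - 239 gives the equilibrium p* = 41, q* = 48.
The floor of 45 is above the equilibrium price 41, so it binds.
At p = 45: qd = 253 - 5·45 = 28 and qs = 7·45 - 239 = 76.
Surplus = qs - qd = 48.
Government expenditure = surplus × support price = 48 × 45 = 2160.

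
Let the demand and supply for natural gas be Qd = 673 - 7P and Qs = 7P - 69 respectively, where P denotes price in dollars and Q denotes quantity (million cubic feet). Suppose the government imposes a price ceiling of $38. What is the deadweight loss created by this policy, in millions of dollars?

1575

Setting quantity demanded equal to quantity supplied, 673 - 7P = 7P - 69, gives P* = 53 and Q* = 302.
The ceiling of 38 is below the equilibrium price 53, so it binds.
At P = 38: Qd = 673 - 7·38 = 407 and Qs = 7·38 - 69 = 197.
Quantity traded falls to 197. At Q = 197 the demand price is (673 - 197)/7 = 68 and the supply price is (69 + 197)/7 = 38.
Deadweight loss = ½ · (68 - 38) · (302 - 197) = ½ · 30 · 105 = 1575.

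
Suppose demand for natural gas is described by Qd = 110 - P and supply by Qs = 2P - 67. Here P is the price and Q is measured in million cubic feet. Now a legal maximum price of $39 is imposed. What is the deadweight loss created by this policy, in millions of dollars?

Without the control the market clears where 110 - P = 2P - 67, i.e. P* = 59 and Q* = 51.
Because the ceiling (39) lies below the market-clearing price, it is binding.
At P = 39: Qd = 110 - 39 = 71 and Qs = 2·39 - 67 = 11.
Quantity traded falls to 11. At Q = 11 the demand price is 110 - 11 = 99 and the supply price is (67 + 11)/2 = 39.
Deadweight loss = ½ · (99 - 39) · (51 - 11) = ½ · 60 · 40 = 1200.

1200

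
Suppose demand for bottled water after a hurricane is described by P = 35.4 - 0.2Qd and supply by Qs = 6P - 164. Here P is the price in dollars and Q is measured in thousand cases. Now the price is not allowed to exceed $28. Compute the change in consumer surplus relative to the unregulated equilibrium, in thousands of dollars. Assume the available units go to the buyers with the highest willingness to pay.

-20.4

Rearranging demand gives Qd = 177 - 5P. Setting quantity demanded equal to quantity supplied, 177 - 5P = 6P - 164, gives P* = 31 and Q* = 22.
Because the ceiling (28) lies below the market-clearing price, it is binding.
At P = 28: Qd = 177 - 5·28 = 37 and Qs = 6·28 - 164 = 4.
Consumer surplus without the control is ½ · (35.4 - 31) · 22 = 48.4.
With the ceiling, 4 units are sold at 28 (assume they go to the highest-value buyers). The demand price at Q = 4 is 34.6, so CS = ½ · [(35.4 - 28) + (34.6 - 28)] · 4 = 28.
Change in consumer surplus = 28 - 48.4 = -20.4.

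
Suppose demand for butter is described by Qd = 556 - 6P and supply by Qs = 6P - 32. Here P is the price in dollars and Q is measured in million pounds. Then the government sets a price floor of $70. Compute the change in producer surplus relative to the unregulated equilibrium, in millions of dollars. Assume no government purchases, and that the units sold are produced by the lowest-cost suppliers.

1533

Setting quantity demanded equal to quantity supplied, 556 - 6P = 6P - 32, gives P* = 49 and Q* = 262.
Because the floor (70) lies above the market-clearing price, it is binding.
At P = 70: Qd = 556 - 6·70 = 136 and Qs = 6·70 - 32 = 388.
Producer surplus without the control is ½ · (49 - 16/3) · 262 = 17161/3.
With the floor, 136 units are sold at 70. The supply price at Q = 136 is 28, so PS = ½ · [(70 - 16/3) + (70 - 28)] · 136 = 21760/3.
Change in producer surplus = 21760/3 - 17161/3 = 1533.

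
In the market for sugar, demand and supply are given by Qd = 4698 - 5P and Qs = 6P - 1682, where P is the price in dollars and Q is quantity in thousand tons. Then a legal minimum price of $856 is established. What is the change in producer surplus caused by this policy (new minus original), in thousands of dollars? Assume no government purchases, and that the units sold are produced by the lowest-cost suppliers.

In a free market, 4698 - 5P = 6P - 1682 gives the equilibrium P* = 580, Q* = 1798.
Because the floor (856) lies above the market-clearing price, it is binding.
At P = 856: Qd = 4698 - 5·856 = 418 and Qs = 6·856 - 1682 = 3454.
Producer surplus without the control is ½ · (580 - 841/3) · 1798 = 808201/3.
With the floor, 418 units are sold at 856. The supply price at Q = 418 is 350, so PS = ½ · [(856 - 841/3) + (856 - 350)] · 418 = 678205/3.
Change in producer surplus = 678205/3 - 808201/3 = -43332.

-43332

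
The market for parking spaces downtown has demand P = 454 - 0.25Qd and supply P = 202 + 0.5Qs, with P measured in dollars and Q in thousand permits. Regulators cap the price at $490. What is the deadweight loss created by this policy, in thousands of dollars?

0

Rearranging demand gives Qd = 1816 - 4P; rearranging supply gives Qs = 2P - 404. Without the control the market clears where 1816 - 4P = 2P - 404, i.e. P* = 370 and Q* = 336.
Since 490 is above P* = 370, the ceiling does not bind and the free-market outcome prevails.
Since the control does not bind, no trades are prevented and deadweight loss is zero.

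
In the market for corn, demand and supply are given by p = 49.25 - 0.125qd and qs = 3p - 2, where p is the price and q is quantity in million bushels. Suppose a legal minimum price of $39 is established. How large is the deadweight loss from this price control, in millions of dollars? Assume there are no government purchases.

Rearranging demand gives qd = 394 - 8p. Setting quantity demanded equal to quantity supplied, 394 - 8p = 3p - 2, gives p* = 36 and q* = 106.
The floor of 39 is above the equilibrium price 36, so it binds.
At p = 39: qd = 394 - 8·39 = 82 and qs = 3·39 - 2 = 115.
Quantity traded falls to 82. At q = 82 the demand price is (394 - 82)/8 = 39 and the supply price is (2 + 82)/3 = 28.
Deadweight loss = ½ · (39 - 28) · (106 - 82) = ½ · 11 · 24 = 132.

132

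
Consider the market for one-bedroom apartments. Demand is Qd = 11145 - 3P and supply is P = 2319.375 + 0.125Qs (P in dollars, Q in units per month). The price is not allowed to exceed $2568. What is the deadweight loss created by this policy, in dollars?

255552

Rearranging supply gives Qs = 8P - 18555. Without the control the market clears where 11145 - 3P = 8P - 18555, i.e. P* = 2700 and Q* = 3045.
The ceiling of 2568 is below the equilibrium price 2700, so it binds.
At P = 2568: Qd = 11145 - 3·2568 = 3441 and Qs = 8·2568 - 18555 = 1989.
Quantity traded falls to 1989. At Q = 1989 the demand price is (11145 - 1989)/3 = 3052 and the supply price is (18555 + 1989)/8 = 2568.
Deadweight loss = ½ · (3052 - 2568) · (3045 - 1989) = ½ · 484 · 1056 = 255552.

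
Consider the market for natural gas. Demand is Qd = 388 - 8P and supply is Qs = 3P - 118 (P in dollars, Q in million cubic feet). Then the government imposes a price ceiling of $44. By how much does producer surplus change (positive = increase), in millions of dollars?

-34

In a free market, 388 - 8P = 3P - 118 gives the equilibrium P* = 46, Q* = 20.
Since 44 < 46, the ceiling is binding.
At P = 44: Qd = 388 - 8·44 = 36 and Qs = 3·44 - 118 = 14.
Producer surplus without the control is ½ · (46 - 118/3) · 20 = 200/3.
With the ceiling, producers sell 14 units at 44, so PS = ½ · (44 - 118/3) · 14 = 98/3.
Change in producer surplus = 98/3 - 200/3 = -34.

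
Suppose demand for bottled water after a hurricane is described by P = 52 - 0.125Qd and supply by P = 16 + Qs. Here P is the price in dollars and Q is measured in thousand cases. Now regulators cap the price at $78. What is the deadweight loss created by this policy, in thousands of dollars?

0

Rearranging demand gives Qd = 416 - 8P; rearranging supply gives Qs = P - 16. Equilibrium: 416 - 8P = P - 16, so 432 = 9P and P* = 48, Q* = 32.
The ceiling of 78 is above the equilibrium price 48, so it is not binding; the market clears at P* = 48, Q* = 32.
Since the control does not bind, no trades are prevented and deadweight loss is zero.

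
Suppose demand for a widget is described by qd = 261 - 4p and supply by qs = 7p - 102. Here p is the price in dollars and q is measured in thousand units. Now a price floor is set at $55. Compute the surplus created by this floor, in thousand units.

242

Equilibrium: 261 - 4p = 7p - 102, so 363 = 11p and p* = 33, q* = 129.
Since 55 > 33, the floor is binding.
At p = 55: qd = 261 - 4·55 = 41 and qs = 7·55 - 102 = 283.
Surplus = qs - qd = 283 - 41 = 242.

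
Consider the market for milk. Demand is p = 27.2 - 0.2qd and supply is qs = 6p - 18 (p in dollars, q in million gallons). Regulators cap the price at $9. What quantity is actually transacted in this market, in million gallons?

Rearranging demand gives qd = 136 - 5p. Setting quantity demanded equal to quantity supplied, 136 - 5p = 6p - 18, gives p* = 14 and q* = 66.
Since 9 < 14, the ceiling is binding.
At p = 9: qd = 136 - 5·9 = 91 and qs = 6·9 - 18 = 36.
The quantity actually transacted is the short side, supply: 36.

36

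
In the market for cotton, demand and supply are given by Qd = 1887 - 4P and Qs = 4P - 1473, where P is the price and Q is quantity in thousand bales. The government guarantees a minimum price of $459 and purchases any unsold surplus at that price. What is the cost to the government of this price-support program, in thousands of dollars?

In a free market, 1887 - 4P = 4P - 1473 gives the equilibrium P* = 420, Q* = 207.
Because the floor (459) lies above the market-clearing price, it is binding.
At P = 459: Qd = 1887 - 4·459 = 51 and Qs = 4·459 - 1473 = 363.
Surplus = Qs - Qd = 312.
Government expenditure = surplus × support price = 312 × 459 = 143208.

143208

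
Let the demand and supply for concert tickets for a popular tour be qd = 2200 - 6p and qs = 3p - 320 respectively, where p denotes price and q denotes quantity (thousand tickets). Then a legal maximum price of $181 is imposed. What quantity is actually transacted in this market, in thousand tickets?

Setting quantity demanded equal to quantity supplied, 2200 - 6p = 3p - 320, gives p* = 280 and q* = 520.
The ceiling of 181 is below the equilibrium price 280, so it binds.
At p = 181: qd = 2200 - 6·181 = 1114 and qs = 3·181 - 320 = 223.
The quantity actually transacted is the short side, supply: 223.

223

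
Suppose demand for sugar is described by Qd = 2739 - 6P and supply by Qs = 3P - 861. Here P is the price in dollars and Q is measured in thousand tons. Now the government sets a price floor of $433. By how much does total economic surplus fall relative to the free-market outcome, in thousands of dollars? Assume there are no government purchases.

9801

Without the control the market clears where 2739 - 6P = 3P - 861, i.e. P* = 400 and Q* = 339.
Because the floor (433) lies above the market-clearing price, it is binding.
At P = 433: Qd = 2739 - 6·433 = 141 and Qs = 3·433 - 861 = 438.
Quantity traded falls to 141. At Q = 141 the demand price is (2739 - 141)/6 = 433 and the supply price is (861 + 141)/3 = 334.
Deadweight loss = ½ · (433 - 334) · (339 - 141) = ½ · 99 · 198 = 9801.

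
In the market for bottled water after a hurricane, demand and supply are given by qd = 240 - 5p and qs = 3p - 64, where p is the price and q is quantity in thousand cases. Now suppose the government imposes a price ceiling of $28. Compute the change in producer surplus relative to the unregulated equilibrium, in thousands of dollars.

-350

Setting quantity demanded equal to quantity supplied, 240 - 5p = 3p - 64, gives p* = 38 and q* = 50.
Because the ceiling (28) lies below the market-clearing price, it is binding.
At p = 28: qd = 240 - 5·28 = 100 and qs = 3·28 - 64 = 20.
Producer surplus without the control is ½ · (38 - 64/3) · 50 = 1250/3.
With the ceiling, producers sell 20 units at 28, so PS = ½ · (28 - 64/3) · 20 = 200/3.
Change in producer surplus = 200/3 - 1250/3 = -350.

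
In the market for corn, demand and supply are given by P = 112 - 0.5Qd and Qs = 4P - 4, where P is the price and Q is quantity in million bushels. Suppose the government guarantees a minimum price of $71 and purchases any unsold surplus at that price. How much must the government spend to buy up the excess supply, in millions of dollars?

14058

Rearranging demand gives Qd = 224 - 2P. Without the control the market clears where 224 - 2P = 4P - 4, i.e. P* = 38 and Q* = 148.
Since 71 > 38, the floor is binding.
At P = 71: Qd = 224 - 2·71 = 82 and Qs = 4·71 - 4 = 280.
Surplus = Qs - Qd = 198.
Government expenditure = surplus × support price = 198 × 71 = 14058.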